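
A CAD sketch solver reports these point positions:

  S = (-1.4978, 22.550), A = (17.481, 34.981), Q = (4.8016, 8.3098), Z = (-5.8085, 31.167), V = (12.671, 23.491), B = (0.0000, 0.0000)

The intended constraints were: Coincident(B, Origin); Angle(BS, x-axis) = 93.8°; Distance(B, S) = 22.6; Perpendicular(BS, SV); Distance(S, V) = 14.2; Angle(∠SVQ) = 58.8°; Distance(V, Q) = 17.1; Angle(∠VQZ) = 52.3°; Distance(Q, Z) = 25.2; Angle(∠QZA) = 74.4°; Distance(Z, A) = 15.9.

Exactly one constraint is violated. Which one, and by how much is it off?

Distance(Z, A) = 15.9 — off by 7.70.

B = (0.00, 0.00) ✓; BS at 93.80° ✓; |BS| = 22.60 ✓; ∠(BS, SV) = 90.00° ✓; |SV| = 14.20 ✓; ∠SVQ = 58.80° ✓; |VQ| = 17.10 ✓; ∠VQZ = 52.30° ✓; |QZ| = 25.20 ✓; ∠QZA = 74.40° ✓; |ZA| = 23.60 ✗.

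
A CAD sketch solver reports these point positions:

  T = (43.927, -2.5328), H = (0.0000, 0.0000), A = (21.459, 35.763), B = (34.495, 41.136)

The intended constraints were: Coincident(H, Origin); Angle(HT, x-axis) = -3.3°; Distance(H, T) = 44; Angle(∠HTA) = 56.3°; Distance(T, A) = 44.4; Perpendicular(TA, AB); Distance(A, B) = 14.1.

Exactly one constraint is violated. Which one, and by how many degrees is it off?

Perpendicular(TA, AB) — off by 8.00°.

H = (0.00, 0.00) ✓; HT at -3.300° ✓; |HT| = 44.00 ✓; ∠HTA = 56.30° ✓; |TA| = 44.40 ✓; ∠(TA, AB) = 98.00° ✗; |AB| = 14.10 ✓.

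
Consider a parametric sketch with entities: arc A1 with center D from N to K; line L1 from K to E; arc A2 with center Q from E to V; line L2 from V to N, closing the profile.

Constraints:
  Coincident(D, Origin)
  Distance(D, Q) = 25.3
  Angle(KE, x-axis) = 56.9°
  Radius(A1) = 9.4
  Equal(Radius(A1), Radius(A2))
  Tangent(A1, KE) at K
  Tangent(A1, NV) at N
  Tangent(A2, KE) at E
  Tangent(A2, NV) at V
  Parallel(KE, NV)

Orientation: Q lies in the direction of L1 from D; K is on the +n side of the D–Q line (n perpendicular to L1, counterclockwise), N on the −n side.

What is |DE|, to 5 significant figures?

26.990

The slot axis is L1's direction at 56.9°, so u = (cos 56.9°, sin 56.9°) = (0.54610, 0.83772) and n = (−sin 56.9°, cos 56.9°) = (-0.83772, 0.54610). D is at the origin and Q lies 25.3 along u from D, so Q = 25.3·u = (13.816, 21.194). Tangency of A1 to both parallel lines with radius 9.4 puts K and N at D ± 9.4·n: K = (-7.8746, 5.1334), N = (7.8746, -5.1334). Equal radii place E and V the same way about Q: E = Q + 9.4·n = (5.9418, 26.328), V = Q − 9.4·n = (21.691, 16.061). Then |DE| = |E − D| = 26.990.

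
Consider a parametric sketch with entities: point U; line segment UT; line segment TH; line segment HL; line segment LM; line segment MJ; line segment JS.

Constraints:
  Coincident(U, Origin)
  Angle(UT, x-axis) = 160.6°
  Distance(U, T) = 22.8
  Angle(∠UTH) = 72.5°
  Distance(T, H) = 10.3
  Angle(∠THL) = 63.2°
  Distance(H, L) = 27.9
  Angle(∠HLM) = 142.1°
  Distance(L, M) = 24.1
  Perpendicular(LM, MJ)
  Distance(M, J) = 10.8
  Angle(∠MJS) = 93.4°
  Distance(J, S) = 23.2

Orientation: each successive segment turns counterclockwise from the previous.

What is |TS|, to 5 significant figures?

16.549

LM is perpendicular to MJ, so MJ runs at 152.80°; with |MJ| = 10.8, J = (4.8699, 35.397). ∠MJS = 93.4° gives JS at -120.60° from the x-axis; with |JS| = 23.2, S = (-6.9398, 15.428). Then |TS| = |S − T| = 16.549.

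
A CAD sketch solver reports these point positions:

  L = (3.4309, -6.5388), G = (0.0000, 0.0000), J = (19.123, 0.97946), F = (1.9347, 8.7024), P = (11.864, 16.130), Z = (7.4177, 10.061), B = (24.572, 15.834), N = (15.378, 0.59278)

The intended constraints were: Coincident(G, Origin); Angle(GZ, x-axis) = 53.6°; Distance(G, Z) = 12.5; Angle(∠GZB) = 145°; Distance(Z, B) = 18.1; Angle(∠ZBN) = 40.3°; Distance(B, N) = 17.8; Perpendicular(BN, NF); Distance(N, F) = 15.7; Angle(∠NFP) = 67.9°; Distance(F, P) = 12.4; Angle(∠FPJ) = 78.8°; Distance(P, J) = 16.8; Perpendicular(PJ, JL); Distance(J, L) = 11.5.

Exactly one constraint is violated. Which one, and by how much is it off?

Distance(J, L) = 11.5 — off by 5.90.

G = (0.00, 0.00) ✓; GZ at 53.60° ✓; |GZ| = 12.50 ✓; ∠GZB = 145.0° ✓; |ZB| = 18.10 ✓; ∠ZBN = 40.30° ✓; |BN| = 17.80 ✓; ∠(BN, NF) = 90.00° ✓; |NF| = 15.70 ✓; ∠NFP = 67.90° ✓; |FP| = 12.40 ✓; ∠FPJ = 78.80° ✓; |PJ| = 16.80 ✓; ∠(PJ, JL) = 90.00° ✓; |JL| = 17.40 ✗.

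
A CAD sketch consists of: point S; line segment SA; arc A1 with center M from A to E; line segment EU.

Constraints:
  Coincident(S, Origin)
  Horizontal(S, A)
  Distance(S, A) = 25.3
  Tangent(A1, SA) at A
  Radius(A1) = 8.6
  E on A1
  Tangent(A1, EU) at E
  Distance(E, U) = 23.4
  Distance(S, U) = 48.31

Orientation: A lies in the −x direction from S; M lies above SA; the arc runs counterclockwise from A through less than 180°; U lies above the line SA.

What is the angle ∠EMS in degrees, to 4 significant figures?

68.71°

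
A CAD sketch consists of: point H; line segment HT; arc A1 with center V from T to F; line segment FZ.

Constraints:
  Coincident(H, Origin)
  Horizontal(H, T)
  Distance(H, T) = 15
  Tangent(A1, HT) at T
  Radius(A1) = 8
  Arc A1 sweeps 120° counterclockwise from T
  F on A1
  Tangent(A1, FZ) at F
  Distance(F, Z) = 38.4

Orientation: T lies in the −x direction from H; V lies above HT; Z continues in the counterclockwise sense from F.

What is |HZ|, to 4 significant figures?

52.84

H is at the origin; HT is horizontal with |HT| = 15.0 and T on the −x side, so T = (-15.00, 0.000). Tangency of A1 to HT means the radius VT is perpendicular to HT, so V = T + (0, 8) = (-15.00, 8.000). On A1, T sits at bearing -90° from V; a 120° counterclockwise sweep puts F at bearing 30°, so F = V + 8.0·(cos 30°, sin 30°) = (-8.072, 12.00). Tangency of A1 to FZ means the radius VF is perpendicular to FZ, so FZ runs along (−sin 30°, cos 30°); with |FZ| = 38.4, Z = (-27.27, 45.26). Then |HZ| = |Z − H| = 52.84.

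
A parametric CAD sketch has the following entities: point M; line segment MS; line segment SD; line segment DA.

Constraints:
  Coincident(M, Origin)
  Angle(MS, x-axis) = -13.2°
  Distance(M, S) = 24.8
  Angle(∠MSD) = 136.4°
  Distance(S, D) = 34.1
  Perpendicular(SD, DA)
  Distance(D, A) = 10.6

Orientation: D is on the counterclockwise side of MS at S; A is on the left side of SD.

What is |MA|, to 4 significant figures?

52.46

∠MSD = 136.4°, so SD runs at -13.2° + (180° − 136.4°) = 30.40° from the x-axis; with |SD| = 34.1, D = S + 34.1·(cos 30.40°, sin 30.40°) = (53.56, 11.59). SD ⟂ DA; with |DA| = 10.6 on the left of SD, A = D + 10.6·(-0.5060, 0.8625) = (48.19, 20.74). Then |MA| = |A − M| = 52.46.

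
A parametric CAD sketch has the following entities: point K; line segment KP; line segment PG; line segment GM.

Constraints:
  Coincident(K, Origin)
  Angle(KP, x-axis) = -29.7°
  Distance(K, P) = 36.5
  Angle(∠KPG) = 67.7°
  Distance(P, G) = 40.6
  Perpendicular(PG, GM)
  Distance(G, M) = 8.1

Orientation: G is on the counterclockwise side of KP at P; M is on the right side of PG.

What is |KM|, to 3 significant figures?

49.7

K is at the origin; KP runs at -29.7° with length 36.5, so P = 36.5·(cos -29.7°, sin -29.7°) = (31.7, -18.1). ∠KPG = 67.7°, so PG runs at -29.7° + (180° − 67.7°) = 82.6° from the x-axis; with |PG| = 40.6, G = P + 40.6·(cos 82.6°, sin 82.6°) = (36.9, 22.2). PG is perpendicular to GM; with |GM| = 8.1 on the right of PG, M = G + 8.1·(0.992, -0.129) = (45.0, 21.1). Then |KM| = |M − K| = 49.7.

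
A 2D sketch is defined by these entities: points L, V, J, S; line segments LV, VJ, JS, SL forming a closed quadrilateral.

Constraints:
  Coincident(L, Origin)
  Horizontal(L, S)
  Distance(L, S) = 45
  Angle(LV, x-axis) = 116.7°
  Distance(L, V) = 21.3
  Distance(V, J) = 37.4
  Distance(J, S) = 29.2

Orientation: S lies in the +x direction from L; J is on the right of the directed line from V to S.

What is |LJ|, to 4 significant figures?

18.39

L is at the origin; LS is horizontal with |LS| = 45.0 and S in +x, so S = (45.0, 0). LV runs at 116.7° with |LV| = 21.3, so V = (-9.570, 19.03). J is determined by |VJ| = 37.4 and |JS| = 29.2 together: it lies at the intersection of circle(V, 37.4) and circle(S, 29.2). With |VS| = 57.79, the foot of the radical line on VS is 33.62 from V and the perpendicular offset is √(37.4² − 33.62²) = 16.38. Taking the right-of-VS solution: J = (16.78, -7.510).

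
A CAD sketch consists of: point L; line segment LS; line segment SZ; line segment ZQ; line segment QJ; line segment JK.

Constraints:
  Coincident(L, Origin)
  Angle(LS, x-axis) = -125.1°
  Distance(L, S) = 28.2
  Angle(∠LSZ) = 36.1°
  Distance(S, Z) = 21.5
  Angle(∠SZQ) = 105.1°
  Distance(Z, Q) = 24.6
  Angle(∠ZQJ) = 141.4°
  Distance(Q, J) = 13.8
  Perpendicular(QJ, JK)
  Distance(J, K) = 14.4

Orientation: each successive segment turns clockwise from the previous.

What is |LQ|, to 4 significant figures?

8.784

∠LSZ = 36.1° gives SZ at 91.00° from the x-axis; with |SZ| = 21.5, Z = (-16.59, -1.575). ∠SZQ = 105.1° gives ZQ at 16.10° from the x-axis; with |ZQ| = 24.6, Q = (7.045, 5.247). Then |LQ| = |Q − L| = 8.784.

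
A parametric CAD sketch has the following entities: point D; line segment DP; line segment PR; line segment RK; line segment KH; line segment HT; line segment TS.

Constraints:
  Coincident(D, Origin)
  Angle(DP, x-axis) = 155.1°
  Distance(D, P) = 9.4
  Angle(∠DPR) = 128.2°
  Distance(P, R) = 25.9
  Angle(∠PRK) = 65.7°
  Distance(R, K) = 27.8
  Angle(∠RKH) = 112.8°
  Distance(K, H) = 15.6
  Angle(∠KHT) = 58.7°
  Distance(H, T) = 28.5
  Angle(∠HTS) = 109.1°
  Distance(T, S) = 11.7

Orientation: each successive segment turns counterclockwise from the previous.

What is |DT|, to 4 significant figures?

21.11

D is at the origin; DP runs at 155.1° with length 9.4, so P = (-8.526, 3.958). ∠DPR = 128.2° gives PR at -153.1° from the x-axis; with |PR| = 25.9, R = (-31.62, -7.760). ∠PRK = 65.7° gives RK at -38.80° from the x-axis; with |RK| = 27.8, K = (-9.958, -25.18). ∠RKH = 112.8° gives KH at 28.40° from the x-axis; with |KH| = 15.6, H = (3.764, -17.76). ∠KHT = 58.7° gives HT at 149.7° from the x-axis; with |HT| = 28.5, T = (-20.84, -3.381). Then |DT| = |T − D| = 21.11.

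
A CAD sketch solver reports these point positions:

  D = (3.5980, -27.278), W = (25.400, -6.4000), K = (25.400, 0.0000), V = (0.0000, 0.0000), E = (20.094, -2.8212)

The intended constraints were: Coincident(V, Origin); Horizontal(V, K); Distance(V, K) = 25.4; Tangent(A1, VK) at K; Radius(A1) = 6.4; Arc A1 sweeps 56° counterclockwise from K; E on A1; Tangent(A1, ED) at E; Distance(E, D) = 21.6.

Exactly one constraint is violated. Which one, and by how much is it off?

Distance(E, D) = 21.6 — off by 7.90.

V = (0.00, 0.00) ✓; V.y = 0.00, K.y = 0.00 ✓; |VK| = 25.40 ✓; ∠(WK, KV) = 90.00° ✓; |WK| = 6.400 ✓; bearing(W→E) − bearing(W→K) = 56.00° ✓; |WE| = 6.400 ✓; ∠(WE, ED) = 90.00° ✓; |ED| = 29.50 ✗.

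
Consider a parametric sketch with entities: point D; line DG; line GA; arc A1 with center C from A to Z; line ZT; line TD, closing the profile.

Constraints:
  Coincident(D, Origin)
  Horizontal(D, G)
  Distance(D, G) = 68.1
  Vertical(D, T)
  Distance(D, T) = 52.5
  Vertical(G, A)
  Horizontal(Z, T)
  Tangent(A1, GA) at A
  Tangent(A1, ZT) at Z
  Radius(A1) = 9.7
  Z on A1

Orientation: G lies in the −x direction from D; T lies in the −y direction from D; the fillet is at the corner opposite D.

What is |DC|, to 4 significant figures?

72.40

D and T share the same x with |DT| = 52.5 and T on the −y side, so T = (0.000, -52.50). The virtual corner opposite D is at (-68.10, -52.50). Tangency of A1 to GA means the radius CA is perpendicular to GA and the tangent condition forces CZ to be normal to ZT, with radius 9.7, so the center C sits 9.7 in from both sides at C = (-58.40, -42.80). Then |DC| = |C − D| = 72.40.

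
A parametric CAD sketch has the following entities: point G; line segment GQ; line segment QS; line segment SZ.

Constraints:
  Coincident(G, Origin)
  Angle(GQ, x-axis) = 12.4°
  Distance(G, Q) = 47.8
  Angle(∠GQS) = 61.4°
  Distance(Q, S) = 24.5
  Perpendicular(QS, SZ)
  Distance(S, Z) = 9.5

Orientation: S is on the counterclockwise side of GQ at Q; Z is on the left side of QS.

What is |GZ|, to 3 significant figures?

32.5

G is at the origin; GQ runs at 12.4° with length 47.8, so Q = 47.8·(cos 12.4°, sin 12.4°) = (46.7, 10.3). ∠GQS = 61.4°, so QS runs at 12.4° + (180° − 61.4°) = 131° from the x-axis; with |QS| = 24.5, S = Q + 24.5·(cos 131°, sin 131°) = (30.6, 28.8). QS ⟂ SZ; with |SZ| = 9.5 on the left of QS, Z = S + 9.5·(-0.755, -0.656) = (23.4, 22.5). Then |GZ| = |Z − G| = 32.5.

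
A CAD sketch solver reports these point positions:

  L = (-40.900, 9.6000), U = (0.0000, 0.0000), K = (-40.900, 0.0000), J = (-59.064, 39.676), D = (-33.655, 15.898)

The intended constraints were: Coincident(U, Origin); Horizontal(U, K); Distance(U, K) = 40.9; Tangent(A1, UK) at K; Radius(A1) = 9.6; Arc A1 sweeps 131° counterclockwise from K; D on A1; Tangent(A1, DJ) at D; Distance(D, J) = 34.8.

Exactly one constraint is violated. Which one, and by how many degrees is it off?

Tangent(A1, DJ) at D — off by 5.90°.

U = (0.00, 0.00) ✓; U.y = 0.00, K.y = 0.00 ✓; |UK| = 40.90 ✓; ∠(LK, KU) = 90.00° ✓; |LK| = 9.600 ✓; bearing(L→D) − bearing(L→K) = 131.0° ✓; |LD| = 9.600 ✓; ∠(LD, DJ) = 84.10° ✗; |DJ| = 34.80 ✓.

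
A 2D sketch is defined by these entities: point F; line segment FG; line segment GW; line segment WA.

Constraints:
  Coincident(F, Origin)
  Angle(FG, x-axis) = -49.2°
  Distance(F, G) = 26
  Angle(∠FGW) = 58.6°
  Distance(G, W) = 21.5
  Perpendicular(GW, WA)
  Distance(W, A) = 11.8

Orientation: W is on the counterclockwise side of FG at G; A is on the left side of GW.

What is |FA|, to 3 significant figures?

13.1

∠FGW = 58.6°, so GW runs at -49.2° + (180° − 58.6°) = 72.2° from the x-axis; with |GW| = 21.5, W = G + 21.5·(cos 72.2°, sin 72.2°) = (23.6, 0.789). GW is perpendicular to WA; with |WA| = 11.8 on the left of GW, A = W + 11.8·(-0.952, 0.306) = (12.3, 4.40). Then |FA| = |A − F| = 13.1.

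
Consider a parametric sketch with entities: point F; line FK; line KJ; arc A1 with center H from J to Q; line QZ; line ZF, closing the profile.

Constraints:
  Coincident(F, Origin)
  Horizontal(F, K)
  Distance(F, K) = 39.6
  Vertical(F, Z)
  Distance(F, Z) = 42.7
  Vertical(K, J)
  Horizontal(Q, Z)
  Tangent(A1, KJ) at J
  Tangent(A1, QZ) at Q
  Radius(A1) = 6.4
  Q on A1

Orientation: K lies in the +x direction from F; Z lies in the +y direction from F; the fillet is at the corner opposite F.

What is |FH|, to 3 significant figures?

49.2

F is at the origin; F and K share the same y with |FK| = 39.6 and K on the +x side, so K = (39.6, 0.00). FZ is vertical with |FZ| = 42.7 and Z on the +y side, so Z = (0.00, 42.7). The virtual corner opposite F is at (39.6, 42.7). A1 meets KJ tangentially, so HJ is at right angles to KJ and A1 meets QZ tangentially, so HQ is at right angles to QZ, with radius 6.4, so the center H sits 6.4 in from both sides at H = (33.2, 36.3). Then |FH| = |H − F| = 49.2.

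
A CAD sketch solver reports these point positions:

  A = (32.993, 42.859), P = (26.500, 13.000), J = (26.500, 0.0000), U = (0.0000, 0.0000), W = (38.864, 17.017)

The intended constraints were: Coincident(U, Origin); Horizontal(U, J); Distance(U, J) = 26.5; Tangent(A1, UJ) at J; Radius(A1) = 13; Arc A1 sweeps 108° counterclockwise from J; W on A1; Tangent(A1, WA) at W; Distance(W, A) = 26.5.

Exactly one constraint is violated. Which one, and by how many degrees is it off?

Tangent(A1, WA) at W — off by 5.20°.

U = (0.00, 0.00) ✓; U.y = 0.00, J.y = 0.00 ✓; |UJ| = 26.50 ✓; ∠(PJ, JU) = 90.00° ✓; |PJ| = 13.00 ✓; bearing(P→W) − bearing(P→J) = 108.0° ✓; |PW| = 13.00 ✓; ∠(PW, WA) = 95.20° ✗; |WA| = 26.50 ✓.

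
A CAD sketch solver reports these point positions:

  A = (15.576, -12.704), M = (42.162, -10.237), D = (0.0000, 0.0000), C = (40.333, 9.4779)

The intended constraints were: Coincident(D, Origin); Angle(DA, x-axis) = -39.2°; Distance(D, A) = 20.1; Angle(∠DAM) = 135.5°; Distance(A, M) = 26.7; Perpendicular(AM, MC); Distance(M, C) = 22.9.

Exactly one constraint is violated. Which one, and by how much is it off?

Distance(M, C) = 22.9 — off by 3.10.

D = (0.00, 0.00) ✓; DA at -39.20° ✓; |DA| = 20.10 ✓; ∠DAM = 135.5° ✓; |AM| = 26.70 ✓; ∠(AM, MC) = 90.00° ✓; |MC| = 19.80 ✗.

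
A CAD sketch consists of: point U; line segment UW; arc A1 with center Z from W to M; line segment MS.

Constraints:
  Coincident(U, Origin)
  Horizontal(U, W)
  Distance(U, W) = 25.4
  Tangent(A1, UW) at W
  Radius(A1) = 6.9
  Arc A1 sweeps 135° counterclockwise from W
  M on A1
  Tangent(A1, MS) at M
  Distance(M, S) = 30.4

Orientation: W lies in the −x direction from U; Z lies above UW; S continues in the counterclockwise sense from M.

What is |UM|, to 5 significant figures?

23.661

U is at the origin; UW is horizontal with |UW| = 25.4 and W on the −x side, so W = (-25.400, 0.0000). Tangency of A1 to UW means the radius ZW is perpendicular to UW, so Z = W + (0, 6.9) = (-25.400, 6.9000). On A1, W sits at bearing -90° from Z; a 135° counterclockwise sweep puts M at bearing 45°, so M = Z + 6.9·(cos 45°, sin 45°) = (-20.521, 11.779). Then |UM| = |M − U| = 23.661.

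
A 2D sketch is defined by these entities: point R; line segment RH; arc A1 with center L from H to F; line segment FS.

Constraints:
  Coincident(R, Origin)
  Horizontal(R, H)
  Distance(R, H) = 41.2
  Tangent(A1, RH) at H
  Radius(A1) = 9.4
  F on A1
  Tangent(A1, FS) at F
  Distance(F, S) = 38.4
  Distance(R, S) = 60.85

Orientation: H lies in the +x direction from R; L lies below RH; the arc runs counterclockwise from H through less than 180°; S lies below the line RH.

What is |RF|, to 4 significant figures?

33.57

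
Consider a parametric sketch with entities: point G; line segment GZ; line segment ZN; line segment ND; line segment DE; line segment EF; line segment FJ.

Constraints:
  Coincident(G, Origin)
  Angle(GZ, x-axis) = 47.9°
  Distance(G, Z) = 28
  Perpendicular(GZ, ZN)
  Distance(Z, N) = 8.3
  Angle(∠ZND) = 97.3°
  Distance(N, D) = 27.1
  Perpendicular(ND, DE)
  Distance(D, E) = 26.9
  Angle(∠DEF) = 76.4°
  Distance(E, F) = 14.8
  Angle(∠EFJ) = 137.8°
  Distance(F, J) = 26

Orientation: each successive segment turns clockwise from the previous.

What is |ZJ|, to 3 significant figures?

6.37

G is at the origin; GZ runs at 47.9° with length 28.0, so Z = (18.8, 20.8). GZ ⟂ ZN, so ZN runs at -42.1°; with |ZN| = 8.3, N = (24.9, 15.2). ∠ZND = 97.3° gives ND at -125° from the x-axis; with |ND| = 27.1, D = (9.46, -7.04). ND is perpendicular to DE, so DE runs at 145°; with |DE| = 26.9, E = (-12.6, 8.31). ∠DEF = 76.4° gives EF at 41.6° from the x-axis; with |EF| = 14.8, F = (-1.56, 18.1). ∠EFJ = 137.8° gives FJ at -0.600° from the x-axis; with |FJ| = 26.0, J = (24.4, 17.9). Then |ZJ| = |J − Z| = 6.37.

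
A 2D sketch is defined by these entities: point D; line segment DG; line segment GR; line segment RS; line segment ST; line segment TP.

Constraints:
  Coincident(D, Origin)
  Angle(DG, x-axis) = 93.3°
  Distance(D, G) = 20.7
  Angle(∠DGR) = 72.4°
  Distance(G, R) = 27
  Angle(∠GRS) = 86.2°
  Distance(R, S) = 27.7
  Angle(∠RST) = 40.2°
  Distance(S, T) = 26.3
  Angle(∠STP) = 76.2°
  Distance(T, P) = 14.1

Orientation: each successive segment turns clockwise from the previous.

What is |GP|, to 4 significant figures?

22.60

D is at the origin; DG runs at 93.3° with length 20.7, so G = (-1.192, 20.67). ∠DGR = 72.4° gives GR at -14.30° from the x-axis; with |GR| = 27.0, R = (24.97, 14.00). ∠GRS = 86.2° gives RS at -108.1° from the x-axis; with |RS| = 27.7, S = (16.37, -12.33). ∠RST = 40.2° gives ST at 112.1° from the x-axis; with |ST| = 26.3, T = (6.471, 12.04). ∠STP = 76.2° gives TP at 8.300° from the x-axis; with |TP| = 14.1, P = (20.42, 14.07). Then |GP| = |P − G| = 22.60.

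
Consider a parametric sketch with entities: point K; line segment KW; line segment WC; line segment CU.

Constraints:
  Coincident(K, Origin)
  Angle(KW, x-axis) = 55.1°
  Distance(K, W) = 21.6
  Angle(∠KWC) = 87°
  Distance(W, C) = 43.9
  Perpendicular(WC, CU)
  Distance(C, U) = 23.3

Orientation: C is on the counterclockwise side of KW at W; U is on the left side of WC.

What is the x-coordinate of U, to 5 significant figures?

-37.224

K is at the origin; KW runs at 55.1° with length 21.6, so W = 21.6·(cos 55.1°, sin 55.1°) = (12.358, 17.715). ∠KWC = 87.0°, so WC runs at 55.1° + (180° − 87.0°) = 148.10° from the x-axis; with |WC| = 43.9, C = W + 43.9·(cos 148.10°, sin 148.10°) = (-24.912, 40.914). WC ⟂ CU; with |CU| = 23.3 on the left of WC, U = C + 23.3·(-0.52844, -0.84897) = (-37.224, 21.133). So U.x = -37.224.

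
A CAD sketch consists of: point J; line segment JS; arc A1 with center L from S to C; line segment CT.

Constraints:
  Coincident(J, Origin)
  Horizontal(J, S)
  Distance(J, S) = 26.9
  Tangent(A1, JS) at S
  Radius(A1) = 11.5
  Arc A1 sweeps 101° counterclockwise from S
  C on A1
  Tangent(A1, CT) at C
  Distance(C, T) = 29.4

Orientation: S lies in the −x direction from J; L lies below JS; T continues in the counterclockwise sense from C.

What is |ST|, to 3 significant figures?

42.9

J is at the origin; JS is horizontal with |JS| = 26.9 and S on the −x side, so S = (-26.9, 0.00). The tangent condition forces LS to be normal to JS, so L = S + (0, -11.5) = (-26.9, -11.5). On A1, S sits at bearing 90° from L; a 101° counterclockwise sweep puts C at bearing 191°, so C = L + 11.5·(cos 191°, sin 191°) = (-38.2, -13.7). The tangent condition forces LC to be normal to CT, so CT runs along (−sin 191°, cos 191°); with |CT| = 29.4, T = (-32.6, -42.6). Then |ST| = |T − S| = 42.9.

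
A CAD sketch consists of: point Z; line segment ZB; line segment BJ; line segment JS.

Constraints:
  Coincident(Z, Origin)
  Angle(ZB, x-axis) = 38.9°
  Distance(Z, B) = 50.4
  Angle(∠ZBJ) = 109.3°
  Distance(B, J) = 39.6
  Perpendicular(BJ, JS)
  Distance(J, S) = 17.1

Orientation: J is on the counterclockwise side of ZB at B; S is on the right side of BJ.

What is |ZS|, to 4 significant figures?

85.71

∠ZBJ = 109.3°, so BJ runs at 38.9° + (180° − 109.3°) = 109.6° from the x-axis; with |BJ| = 39.6, J = B + 39.6·(cos 109.6°, sin 109.6°) = (25.94, 68.95). The perpendicularity gives JS at right angles to BJ; with |JS| = 17.1 on the right of BJ, S = J + 17.1·(0.9421, 0.3355) = (42.05, 74.69). Then |ZS| = |S − Z| = 85.71.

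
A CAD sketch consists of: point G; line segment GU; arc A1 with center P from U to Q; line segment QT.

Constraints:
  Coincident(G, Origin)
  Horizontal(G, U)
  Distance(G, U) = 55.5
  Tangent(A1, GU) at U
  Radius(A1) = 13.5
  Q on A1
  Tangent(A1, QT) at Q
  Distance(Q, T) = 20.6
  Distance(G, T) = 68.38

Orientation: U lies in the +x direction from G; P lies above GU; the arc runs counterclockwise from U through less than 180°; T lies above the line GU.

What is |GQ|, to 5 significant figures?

70.163

Checks: ∠(PU, UG) = 90.00° ✓; |PQ| = 13.50 ✓; ∠(PQ, QT) = 90.00° ✓; |QT| = 20.60 ✓; |GT| = 68.38 ✓.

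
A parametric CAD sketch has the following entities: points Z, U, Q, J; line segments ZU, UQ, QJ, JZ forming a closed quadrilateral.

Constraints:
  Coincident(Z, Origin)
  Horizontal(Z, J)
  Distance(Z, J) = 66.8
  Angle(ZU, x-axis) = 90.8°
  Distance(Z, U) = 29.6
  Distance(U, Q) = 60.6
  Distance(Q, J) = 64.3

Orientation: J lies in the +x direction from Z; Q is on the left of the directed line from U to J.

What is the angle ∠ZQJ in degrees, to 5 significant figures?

53.688°

Checks: |UQ| = 60.60 ✓; |QJ| = 64.30 ✓.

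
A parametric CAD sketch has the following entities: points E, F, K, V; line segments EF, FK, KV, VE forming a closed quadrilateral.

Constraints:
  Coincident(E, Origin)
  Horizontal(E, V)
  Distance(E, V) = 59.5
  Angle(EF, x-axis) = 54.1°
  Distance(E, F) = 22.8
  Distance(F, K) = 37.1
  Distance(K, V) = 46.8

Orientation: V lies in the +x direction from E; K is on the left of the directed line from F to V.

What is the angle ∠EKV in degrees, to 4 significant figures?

66.79°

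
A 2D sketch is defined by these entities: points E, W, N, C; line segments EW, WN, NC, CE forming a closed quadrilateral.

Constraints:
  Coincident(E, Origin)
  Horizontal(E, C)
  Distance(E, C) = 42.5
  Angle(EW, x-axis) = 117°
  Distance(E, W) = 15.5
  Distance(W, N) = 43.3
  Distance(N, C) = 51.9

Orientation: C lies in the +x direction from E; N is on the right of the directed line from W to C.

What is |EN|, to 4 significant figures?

29.00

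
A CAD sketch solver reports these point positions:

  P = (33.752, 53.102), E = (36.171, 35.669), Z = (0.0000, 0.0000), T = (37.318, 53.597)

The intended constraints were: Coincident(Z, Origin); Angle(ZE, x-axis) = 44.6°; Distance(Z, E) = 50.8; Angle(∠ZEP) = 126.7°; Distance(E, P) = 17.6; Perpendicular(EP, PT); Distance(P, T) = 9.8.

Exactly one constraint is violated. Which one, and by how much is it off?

Distance(P, T) = 9.8 — off by 6.20.

Z = (0.00, 0.00) ✓; ZE at 44.60° ✓; |ZE| = 50.80 ✓; ∠ZEP = 126.7° ✓; |EP| = 17.60 ✓; ∠(EP, PT) = 90.00° ✓; |PT| = 3.600 ✗.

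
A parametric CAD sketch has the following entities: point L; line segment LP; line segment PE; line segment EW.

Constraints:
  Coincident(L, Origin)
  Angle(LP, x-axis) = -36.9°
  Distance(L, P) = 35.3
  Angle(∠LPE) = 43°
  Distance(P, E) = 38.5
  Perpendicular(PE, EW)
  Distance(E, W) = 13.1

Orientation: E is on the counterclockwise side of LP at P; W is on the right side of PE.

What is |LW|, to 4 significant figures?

39.28

L is at the origin; LP runs at -36.9° with length 35.3, so P = 35.3·(cos -36.9°, sin -36.9°) = (28.23, -21.19). ∠LPE = 43.0°, so PE runs at -36.9° + (180° − 43.0°) = 100.1° from the x-axis; with |PE| = 38.5, E = P + 38.5·(cos 100.1°, sin 100.1°) = (21.48, 16.71). The perpendicularity gives EW at right angles to PE; with |EW| = 13.1 on the right of PE, W = E + 13.1·(0.9845, 0.1754) = (34.37, 19.01). Then |LW| = |W − L| = 39.28.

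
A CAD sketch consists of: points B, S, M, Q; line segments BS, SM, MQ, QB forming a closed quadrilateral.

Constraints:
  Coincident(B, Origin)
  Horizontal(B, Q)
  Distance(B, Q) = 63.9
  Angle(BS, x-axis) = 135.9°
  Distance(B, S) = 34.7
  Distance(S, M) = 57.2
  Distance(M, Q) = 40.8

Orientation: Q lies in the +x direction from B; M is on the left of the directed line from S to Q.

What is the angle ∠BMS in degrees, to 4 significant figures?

36.99°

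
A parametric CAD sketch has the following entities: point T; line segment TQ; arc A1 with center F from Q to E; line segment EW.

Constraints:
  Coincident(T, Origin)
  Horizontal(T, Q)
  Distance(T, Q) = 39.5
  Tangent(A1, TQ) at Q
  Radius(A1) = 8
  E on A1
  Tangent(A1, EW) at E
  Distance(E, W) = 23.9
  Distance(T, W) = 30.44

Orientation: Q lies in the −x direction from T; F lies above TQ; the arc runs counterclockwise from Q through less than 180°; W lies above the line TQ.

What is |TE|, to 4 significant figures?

33.05

T is at the origin; T and Q share the same y with |TQ| = 39.5 and Q on the −x side, so Q = (-39.50, 0.000). Tangency of A1 to TQ means the radius FQ is perpendicular to TQ, so F = Q + (0, 8) = (-39.50, 8.000). Since FE ⟂ EW (tangency), |FW| = √(8.0² + 23.9²) = 25.20 regardless of where E sits on A1. So W lies on both circle(T, 30.44) and circle(F, 25.20); the above-TQ intersection is W = (-19.52, 23.36). E is the foot of the tangent from W: E = (-32.86, 3.533).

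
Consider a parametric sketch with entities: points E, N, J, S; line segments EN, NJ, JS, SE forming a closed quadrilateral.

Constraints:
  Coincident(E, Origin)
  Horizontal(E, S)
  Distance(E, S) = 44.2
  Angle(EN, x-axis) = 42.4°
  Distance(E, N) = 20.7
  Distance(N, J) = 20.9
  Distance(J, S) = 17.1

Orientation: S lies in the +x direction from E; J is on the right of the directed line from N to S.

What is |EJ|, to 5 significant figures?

27.554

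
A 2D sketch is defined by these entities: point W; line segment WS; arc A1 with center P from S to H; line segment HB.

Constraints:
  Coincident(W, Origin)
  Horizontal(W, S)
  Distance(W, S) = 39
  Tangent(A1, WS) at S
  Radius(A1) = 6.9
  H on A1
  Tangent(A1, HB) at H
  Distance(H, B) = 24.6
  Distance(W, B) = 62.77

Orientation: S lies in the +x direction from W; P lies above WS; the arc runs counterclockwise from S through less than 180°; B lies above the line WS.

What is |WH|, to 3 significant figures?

44.9

Checks: W.y = 0.00, S.y = 0.00 ✓; |PH| = 6.900 ✓; ∠(PH, HB) = 90.00° ✓; |HB| = 24.60 ✓; |WB| = 62.77 ✓.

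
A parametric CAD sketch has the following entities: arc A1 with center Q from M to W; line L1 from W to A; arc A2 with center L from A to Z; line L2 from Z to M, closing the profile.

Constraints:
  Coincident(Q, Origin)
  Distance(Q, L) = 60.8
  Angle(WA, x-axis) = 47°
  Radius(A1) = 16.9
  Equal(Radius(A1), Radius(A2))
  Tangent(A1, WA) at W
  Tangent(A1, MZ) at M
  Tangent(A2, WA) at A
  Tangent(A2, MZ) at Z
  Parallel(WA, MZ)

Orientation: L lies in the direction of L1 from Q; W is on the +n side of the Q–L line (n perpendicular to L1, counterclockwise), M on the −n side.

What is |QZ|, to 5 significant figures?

63.105

The slot axis is L1's direction at 47.0°, so u = (cos 47.0°, sin 47.0°) = (0.68200, 0.73135) and n = (−sin 47.0°, cos 47.0°) = (-0.73135, 0.68200). Q is at the origin and L lies 60.8 along u from Q, so L = 60.8·u = (41.466, 44.466). Tangency of A1 to both parallel lines with radius 16.9 puts W and M at Q ± 16.9·n: W = (-12.360, 11.526), M = (12.360, -11.526). Equal radii place A and Z the same way about L: A = L + 16.9·n = (29.106, 55.992), Z = L − 16.9·n = (53.825, 32.941). Then |QZ| = |Z − Q| = 63.105.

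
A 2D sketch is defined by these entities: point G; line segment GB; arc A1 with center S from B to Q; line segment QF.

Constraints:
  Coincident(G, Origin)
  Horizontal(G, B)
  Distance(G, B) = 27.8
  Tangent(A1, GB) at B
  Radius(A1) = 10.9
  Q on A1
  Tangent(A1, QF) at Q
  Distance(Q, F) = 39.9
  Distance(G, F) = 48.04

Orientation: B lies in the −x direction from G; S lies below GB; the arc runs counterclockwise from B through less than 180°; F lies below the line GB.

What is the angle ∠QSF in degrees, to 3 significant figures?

74.7°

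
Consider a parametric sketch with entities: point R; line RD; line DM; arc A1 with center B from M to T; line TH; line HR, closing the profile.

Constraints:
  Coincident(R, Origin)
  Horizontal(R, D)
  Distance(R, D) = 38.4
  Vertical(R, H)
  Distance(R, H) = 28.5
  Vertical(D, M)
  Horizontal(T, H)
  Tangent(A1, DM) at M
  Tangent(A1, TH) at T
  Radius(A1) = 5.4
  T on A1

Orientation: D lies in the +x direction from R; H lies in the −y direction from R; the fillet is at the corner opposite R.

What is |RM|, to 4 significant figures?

44.81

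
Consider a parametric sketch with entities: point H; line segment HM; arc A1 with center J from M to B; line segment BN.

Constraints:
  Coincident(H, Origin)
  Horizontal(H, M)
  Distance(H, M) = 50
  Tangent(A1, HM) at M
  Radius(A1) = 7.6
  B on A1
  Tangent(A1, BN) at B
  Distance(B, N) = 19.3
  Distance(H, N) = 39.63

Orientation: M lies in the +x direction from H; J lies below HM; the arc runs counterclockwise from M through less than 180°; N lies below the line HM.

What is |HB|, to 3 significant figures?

43.6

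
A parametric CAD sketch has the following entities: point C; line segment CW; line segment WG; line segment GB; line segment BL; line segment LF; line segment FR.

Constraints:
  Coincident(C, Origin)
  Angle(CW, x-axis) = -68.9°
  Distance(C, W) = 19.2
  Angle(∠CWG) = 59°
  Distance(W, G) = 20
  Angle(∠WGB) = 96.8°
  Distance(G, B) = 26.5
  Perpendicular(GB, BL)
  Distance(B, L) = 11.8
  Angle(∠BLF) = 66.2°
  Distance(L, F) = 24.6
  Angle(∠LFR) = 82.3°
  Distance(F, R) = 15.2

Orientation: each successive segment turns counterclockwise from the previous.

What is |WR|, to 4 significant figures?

34.09

C is at the origin; CW runs at -68.9° with length 19.2, so W = (6.912, -17.91). ∠CWG = 59.0° gives WG at 52.10° from the x-axis; with |WG| = 20.0, G = (19.20, -2.131). ∠WGB = 96.8° gives GB at 135.3° from the x-axis; with |GB| = 26.5, B = (0.3615, 16.51). The perpendicularity gives BL at right angles to GB, so BL runs at -134.7°; with |BL| = 11.8, L = (-7.939, 8.121). ∠BLF = 66.2° gives LF at -20.90° from the x-axis; with |LF| = 24.6, F = (15.04, -0.6543). ∠LFR = 82.3° gives FR at 76.80° from the x-axis; with |FR| = 15.2, R = (18.51, 14.14). Then |WR| = |R − W| = 34.09.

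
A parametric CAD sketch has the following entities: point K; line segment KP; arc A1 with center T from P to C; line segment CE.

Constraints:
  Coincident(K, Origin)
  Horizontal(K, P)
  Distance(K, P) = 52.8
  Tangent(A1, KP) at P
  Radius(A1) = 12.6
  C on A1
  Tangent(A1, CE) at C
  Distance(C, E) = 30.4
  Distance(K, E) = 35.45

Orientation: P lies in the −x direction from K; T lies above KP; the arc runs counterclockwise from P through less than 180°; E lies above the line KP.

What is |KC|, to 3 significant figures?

43.6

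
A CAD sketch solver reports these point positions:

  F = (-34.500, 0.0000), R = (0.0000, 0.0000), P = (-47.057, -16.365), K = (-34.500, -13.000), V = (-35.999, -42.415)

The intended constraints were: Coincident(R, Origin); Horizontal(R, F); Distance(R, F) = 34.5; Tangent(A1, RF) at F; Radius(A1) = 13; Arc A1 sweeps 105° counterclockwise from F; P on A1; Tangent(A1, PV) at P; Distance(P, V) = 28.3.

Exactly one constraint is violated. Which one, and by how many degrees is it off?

Tangent(A1, PV) at P — off by 8.00°.

R = (0.00, 0.00) ✓; R.y = 0.00, F.y = 0.00 ✓; |RF| = 34.50 ✓; ∠(KF, FR) = 90.00° ✓; |KF| = 13.00 ✓; bearing(K→P) − bearing(K→F) = 105.0° ✓; |KP| = 13.00 ✓; ∠(KP, PV) = 82.00° ✗; |PV| = 28.30 ✓.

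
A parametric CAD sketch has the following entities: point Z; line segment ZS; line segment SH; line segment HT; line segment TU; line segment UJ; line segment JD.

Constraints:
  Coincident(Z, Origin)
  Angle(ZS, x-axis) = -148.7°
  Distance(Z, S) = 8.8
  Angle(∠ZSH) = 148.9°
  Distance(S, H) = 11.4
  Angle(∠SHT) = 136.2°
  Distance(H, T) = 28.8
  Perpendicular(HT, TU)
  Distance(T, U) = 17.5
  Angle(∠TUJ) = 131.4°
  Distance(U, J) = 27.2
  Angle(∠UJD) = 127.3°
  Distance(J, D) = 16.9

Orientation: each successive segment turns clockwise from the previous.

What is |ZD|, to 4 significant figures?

15.96

Z is at the origin; ZS runs at -148.7° with length 8.8, so S = (-7.519, -4.572). ∠ZSH = 148.9° gives SH at -179.8° from the x-axis; with |SH| = 11.4, H = (-18.92, -4.612). ∠SHT = 136.2° gives HT at 136.4° from the x-axis; with |HT| = 28.8, T = (-39.78, 15.25). HT is perpendicular to TU, so TU runs at 46.40°; with |TU| = 17.5, U = (-27.71, 27.92). ∠TUJ = 131.4° gives UJ at -2.200° from the x-axis; with |UJ| = 27.2, J = (-0.5270, 26.88). ∠UJD = 127.3° gives JD at -54.90° from the x-axis; with |JD| = 16.9, D = (9.191, 13.05). Then |ZD| = |D − Z| = 15.96.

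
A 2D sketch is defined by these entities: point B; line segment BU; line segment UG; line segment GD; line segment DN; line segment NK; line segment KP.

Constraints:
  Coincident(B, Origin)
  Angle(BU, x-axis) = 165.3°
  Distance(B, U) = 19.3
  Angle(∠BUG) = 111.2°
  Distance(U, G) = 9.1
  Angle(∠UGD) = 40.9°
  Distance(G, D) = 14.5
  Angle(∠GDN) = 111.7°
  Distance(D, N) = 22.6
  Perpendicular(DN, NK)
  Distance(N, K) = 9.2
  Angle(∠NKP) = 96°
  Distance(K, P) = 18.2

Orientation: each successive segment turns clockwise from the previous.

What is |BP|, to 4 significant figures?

21.36

B is at the origin; BU runs at 165.3° with length 19.3, so U = (-18.67, 4.898). ∠BUG = 111.2° gives UG at 96.50° from the x-axis; with |UG| = 9.1, G = (-19.70, 13.94). ∠UGD = 40.9° gives GD at -42.60° from the x-axis; with |GD| = 14.5, D = (-9.025, 4.124). ∠GDN = 111.7° gives DN at -110.9° from the x-axis; with |DN| = 22.6, N = (-17.09, -16.99). DN ⟂ NK, so NK runs at 159.1°; with |NK| = 9.2, K = (-25.68, -13.71). ∠NKP = 96.0° gives KP at 75.10° from the x-axis; with |KP| = 18.2, P = (-21.00, 3.881). Then |BP| = |P − B| = 21.36.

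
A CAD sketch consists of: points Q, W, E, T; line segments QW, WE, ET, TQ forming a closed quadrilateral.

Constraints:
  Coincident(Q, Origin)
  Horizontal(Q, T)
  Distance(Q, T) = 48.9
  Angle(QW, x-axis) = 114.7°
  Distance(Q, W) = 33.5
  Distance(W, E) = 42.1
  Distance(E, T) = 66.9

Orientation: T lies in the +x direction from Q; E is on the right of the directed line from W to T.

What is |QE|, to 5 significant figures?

20.552

Checks: |WE| = 42.10 ✓; |ET| = 66.90 ✓.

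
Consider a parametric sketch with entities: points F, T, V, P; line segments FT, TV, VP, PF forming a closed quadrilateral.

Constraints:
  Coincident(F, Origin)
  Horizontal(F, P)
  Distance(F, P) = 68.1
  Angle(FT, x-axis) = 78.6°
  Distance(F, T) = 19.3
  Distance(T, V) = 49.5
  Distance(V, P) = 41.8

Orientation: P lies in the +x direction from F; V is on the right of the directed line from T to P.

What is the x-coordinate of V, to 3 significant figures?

32.3

Checks: |TV| = 49.50 ✓; |VP| = 41.80 ✓.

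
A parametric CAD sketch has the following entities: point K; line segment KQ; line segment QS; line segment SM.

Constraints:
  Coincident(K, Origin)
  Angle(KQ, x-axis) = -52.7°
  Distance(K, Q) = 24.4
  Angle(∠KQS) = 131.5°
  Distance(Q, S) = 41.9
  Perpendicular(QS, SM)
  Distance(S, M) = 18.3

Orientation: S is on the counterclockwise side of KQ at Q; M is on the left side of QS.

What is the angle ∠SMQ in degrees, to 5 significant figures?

66.406°

K is at the origin; KQ runs at -52.7° with length 24.4, so Q = 24.4·(cos -52.7°, sin -52.7°) = (14.786, -19.410). ∠KQS = 131.5°, so QS runs at -52.7° + (180° − 131.5°) = -4.2000° from the x-axis; with |QS| = 41.9, S = Q + 41.9·(cos -4.2000°, sin -4.2000°) = (56.574, -22.478). QS ⟂ SM; with |SM| = 18.3 on the left of QS, M = S + 18.3·(0.073238, 0.99731) = (57.914, -4.2274). Then cos ∠SMQ = MS·MQ / (|MS||MQ|), giving 66.406°.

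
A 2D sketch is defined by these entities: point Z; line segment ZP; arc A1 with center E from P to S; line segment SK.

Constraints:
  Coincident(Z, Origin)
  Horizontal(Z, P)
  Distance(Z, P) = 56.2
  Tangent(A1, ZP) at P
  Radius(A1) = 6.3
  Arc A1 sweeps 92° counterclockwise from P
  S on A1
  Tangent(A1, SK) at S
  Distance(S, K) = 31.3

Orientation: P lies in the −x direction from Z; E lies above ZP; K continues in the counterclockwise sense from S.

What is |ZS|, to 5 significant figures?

50.328

The tangent condition forces EP to be normal to ZP, so E = P + (0, 6.3) = (-56.200, 6.3000). On A1, P sits at bearing -90° from E; a 92° counterclockwise sweep puts S at bearing 2°, so S = E + 6.3·(cos 2°, sin 2°) = (-49.904, 6.5199). Then |ZS| = |S − Z| = 50.328.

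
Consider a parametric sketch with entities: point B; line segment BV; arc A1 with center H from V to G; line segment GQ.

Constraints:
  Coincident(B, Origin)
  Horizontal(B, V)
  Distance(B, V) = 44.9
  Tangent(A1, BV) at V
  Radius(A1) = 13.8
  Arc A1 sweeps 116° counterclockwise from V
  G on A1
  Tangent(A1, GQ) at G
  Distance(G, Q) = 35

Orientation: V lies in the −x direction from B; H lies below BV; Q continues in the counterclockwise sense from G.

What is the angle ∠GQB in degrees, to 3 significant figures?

65.3°

On A1, V sits at bearing 90° from H; a 116° counterclockwise sweep puts G at bearing 206°, so G = H + 13.8·(cos 206°, sin 206°) = (-57.3, -19.8). Since A1 is tangent to GQ there, HG ⟂ GQ, so GQ runs along (−sin 206°, cos 206°); with |GQ| = 35.0, Q = (-42.0, -51.3). Then cos ∠GQB = QG·QB / (|QG||QB|), giving 65.3°.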